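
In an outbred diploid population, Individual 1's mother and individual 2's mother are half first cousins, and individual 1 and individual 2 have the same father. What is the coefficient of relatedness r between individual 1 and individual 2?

0.265625

Wright's path rule: contributions from independent ancestry routes add.
Individual 1 and individual 2 are related in two ways: half second cousins through their mothers (r = 1/64) and half-sibs through their shared father (r = 1/4).
r = 1/64 + 1/4 = 17/64 = 0.265625.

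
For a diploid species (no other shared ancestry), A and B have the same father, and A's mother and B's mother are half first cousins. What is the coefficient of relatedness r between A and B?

Relatedness sums over independent paths through distinct common ancestors.
A and B are related in two ways: half-sibs through their shared father (r = 1/4) and half second cousins through their mothers (r = 1/64).
r = 1/4 + 1/64 = 0.265625.

0.265625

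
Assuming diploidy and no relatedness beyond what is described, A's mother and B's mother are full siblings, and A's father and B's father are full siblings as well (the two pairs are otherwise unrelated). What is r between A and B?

With two independent routes of shared ancestry, r is the sum of the two contributions.
A and B are related in two ways: first cousins through their mothers (r = 1/8) and first cousins through their fathers (r = 1/8) — i.e. double first cousins.
r = 1/8 + 1/8 = 0.25.

0.25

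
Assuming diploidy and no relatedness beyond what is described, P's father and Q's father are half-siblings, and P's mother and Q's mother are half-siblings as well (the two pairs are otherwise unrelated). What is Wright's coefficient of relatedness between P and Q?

With two independent routes of shared ancestry, r is the sum of the two contributions.
P and Q are related in two ways: half first cousins through their fathers (r = 1/16) and half first cousins through their mothers (r = 1/16).
r = 1/16 + 1/16 = 1/8 = 0.125.

0.125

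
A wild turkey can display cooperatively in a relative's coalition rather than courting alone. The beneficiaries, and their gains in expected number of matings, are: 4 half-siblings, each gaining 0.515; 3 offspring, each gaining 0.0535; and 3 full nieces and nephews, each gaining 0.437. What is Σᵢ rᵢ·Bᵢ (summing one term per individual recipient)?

r to a half-sibling = 0.25 (half-sibs share one parent — one path of length 2: r = (1/2)^2 = 1/4).
r to an offspring = 0.5 (one parent–offspring link: r = (1/2)^1 = 1/2).
r to a full niece or nephew = 0.25 (full aunt/uncle↔niece/nephew: two paths of length 3 through the shared grandparent pair: r = 2·(1/2)^3 = 1/4).
Summing one r·B term per recipient: 4·0.25·0.515 + 3·0.5·0.0535 + 3·0.25·0.437 = 0.923.

0.923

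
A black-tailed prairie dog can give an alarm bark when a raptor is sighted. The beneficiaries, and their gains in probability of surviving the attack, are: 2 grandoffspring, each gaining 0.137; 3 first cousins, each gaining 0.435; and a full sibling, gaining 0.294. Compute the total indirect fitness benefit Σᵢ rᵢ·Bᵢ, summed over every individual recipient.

0.378625

r to a grandoffspring = 1/4 (two parent–offspring links: r = (1/2)^2 = 1/4).
r to a first cousin = 0.125 (first cousins share one grandparent pair — two paths of length 4: r = 2·(1/2)^4 = 1/8).
r to a full sibling = 0.5 (full sibs share both parents — two paths of length 2: r = 2·(1/2)^2 = 1/2).
Summing one r·B term per recipient: 2·0.25·0.137 + 3·0.125·0.435 + 1·0.5·0.294 = 0.378625.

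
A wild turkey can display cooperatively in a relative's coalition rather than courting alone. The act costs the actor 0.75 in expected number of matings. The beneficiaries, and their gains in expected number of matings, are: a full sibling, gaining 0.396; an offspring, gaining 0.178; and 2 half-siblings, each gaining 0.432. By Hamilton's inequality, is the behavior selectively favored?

No

Hamilton's rule: the trait is favored when the sum of r·B over every recipient exceeds the actor's cost C.
r to a full sibling = 1/2 (full sibs share both parents — two paths of length 2: r = 2·(1/2)^2 = 1/2).
r to an offspring = 1/2 (one parent–offspring link: r = (1/2)^1 = 1/2).
r to a half-sibling = 0.25 (half-sibs share one parent — one path of length 2: r = (1/2)^2 = 1/4).
Summing one r·B term per recipient: 1·0.5·0.396 + 1·0.5·0.178 + 2·0.25·0.432 = 0.503.
0.503 < 0.75: the indirect benefit is less than the cost.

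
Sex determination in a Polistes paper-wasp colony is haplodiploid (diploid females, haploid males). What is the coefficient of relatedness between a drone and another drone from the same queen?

0.5

Haploid brothers each carry a random half of the queen's diploid genome, so on average they share half: r = 1/2.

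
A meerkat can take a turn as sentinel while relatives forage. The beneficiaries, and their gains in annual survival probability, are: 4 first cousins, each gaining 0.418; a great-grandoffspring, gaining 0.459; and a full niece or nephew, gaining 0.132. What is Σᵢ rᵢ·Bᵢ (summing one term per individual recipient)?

0.299375

r to a first cousin = 1/8 (first cousins share one grandparent pair — two paths of length 4: r = 2·(1/2)^4 = 1/8).
r to a great-grandoffspring = 0.125 (three parent–offspring links: r = (1/2)^3 = 1/8).
r to a full niece or nephew = 1/4 (full aunt/uncle↔niece/nephew: two paths of length 3 through the shared grandparent pair: r = 2·(1/2)^3 = 1/4).
Summing one r·B term per recipient: 4·0.125·0.418 + 1·0.125·0.459 + 1·0.25·0.132 = 0.299375.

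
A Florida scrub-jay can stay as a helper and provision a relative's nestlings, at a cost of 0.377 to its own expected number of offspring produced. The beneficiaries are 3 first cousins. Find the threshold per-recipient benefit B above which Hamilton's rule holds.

1.0053

r to a first cousin = 1/8 (first cousins share one grandparent pair — two paths of length 4: r = 2·(1/2)^4 = 1/8).
Hamilton's rule with n recipients of equal r: n·r·B > C, so B > C/(n·r) = 0.377/(3·0.125) = 1.0053.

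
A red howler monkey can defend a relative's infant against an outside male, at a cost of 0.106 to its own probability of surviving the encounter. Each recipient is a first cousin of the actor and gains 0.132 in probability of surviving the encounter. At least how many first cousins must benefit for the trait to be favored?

7

r to a first cousin = 0.125 (first cousins share one grandparent pair — two paths of length 4: r = 2·(1/2)^4 = 1/8).
Hamilton's rule: n·r·B > C  ⇒  n > C/(r·B) = 0.106/(0.125·0.132) = 6.424.
The smallest integer exceeding 6.424 is 7.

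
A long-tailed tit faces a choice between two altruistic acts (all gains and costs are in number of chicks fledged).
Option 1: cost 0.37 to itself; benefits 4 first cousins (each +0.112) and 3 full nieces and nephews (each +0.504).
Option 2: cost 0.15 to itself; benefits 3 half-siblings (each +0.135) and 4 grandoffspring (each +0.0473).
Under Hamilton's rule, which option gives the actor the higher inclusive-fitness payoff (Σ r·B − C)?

Option 1: r to a first cousin = 0.125.
Option 1: r to a full niece or nephew = 0.25.
Option 1: Σ r·B − C = (4·0.125·0.112 + 3·0.25·0.504) − 0.37 = 0.064.
Option 2: r to a half-sibling = 0.25.
Option 2: r to a grandoffspring = 0.25.
Option 2: Σ r·B − C = (3·0.25·0.135 + 4·0.25·0.0473) − 0.15 = -0.00145.
Option 1 has the higher net inclusive-fitness payoff.

Option 1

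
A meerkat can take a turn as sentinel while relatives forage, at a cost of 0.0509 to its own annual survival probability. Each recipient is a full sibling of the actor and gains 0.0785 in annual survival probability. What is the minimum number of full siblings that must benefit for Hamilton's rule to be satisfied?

r to a full sibling = 1/2 (full sibs share both parents — two paths of length 2: r = 2·(1/2)^2 = 1/2).
Hamilton's rule: n·r·B > C  ⇒  n > C/(r·B) = 0.0509/(0.5·0.0785) = 1.297.
The smallest integer exceeding 1.297 is 2.

2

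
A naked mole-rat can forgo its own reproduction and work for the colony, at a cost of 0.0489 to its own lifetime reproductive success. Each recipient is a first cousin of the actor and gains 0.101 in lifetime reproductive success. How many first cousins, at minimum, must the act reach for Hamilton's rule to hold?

r to a first cousin = 1/8 (first cousins share one grandparent pair — two paths of length 4: r = 2·(1/2)^4 = 1/8).
Hamilton's rule: n·r·B > C  ⇒  n > C/(r·B) = 0.0489/(0.125·0.101) = 3.873.
The smallest integer exceeding 3.873 is 4.

4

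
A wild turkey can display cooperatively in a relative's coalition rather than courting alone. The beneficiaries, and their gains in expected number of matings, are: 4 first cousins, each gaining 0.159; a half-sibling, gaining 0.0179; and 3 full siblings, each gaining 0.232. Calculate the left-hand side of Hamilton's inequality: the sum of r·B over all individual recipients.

r to a first cousin = 0.125 (first cousins share one grandparent pair — two paths of length 4: r = 2·(1/2)^4 = 1/8).
r to a half-sibling = 0.25 (half-sibs share one parent — one path of length 2: r = (1/2)^2 = 1/4).
r to a full sibling = 0.5 (full sibs share both parents — two paths of length 2: r = 2·(1/2)^2 = 1/2).
Summing one r·B term per recipient: 4·0.125·0.159 + 1·0.25·0.0179 + 3·0.5·0.232 = 0.431975.

0.431975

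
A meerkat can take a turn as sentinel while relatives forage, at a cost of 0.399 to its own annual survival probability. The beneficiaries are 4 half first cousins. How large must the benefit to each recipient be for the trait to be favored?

r to a half first cousin = 1/16 (half first cousins share one grandparent — one path of length 4: r = (1/2)^4 = 1/16).
Hamilton's rule with n recipients of equal r: n·r·B > C, so B > C/(n·r) = 0.399/(4·0.0625) = 1.596.

1.596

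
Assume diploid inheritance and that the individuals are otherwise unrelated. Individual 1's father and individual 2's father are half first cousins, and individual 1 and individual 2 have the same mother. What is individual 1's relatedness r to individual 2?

0.265625

Independent pedigree routes through distinct common ancestors add.
Individual 1 and individual 2 are related in two ways: half second cousins through their fathers (r = 1/64) and half-sibs through their shared mother (r = 1/4).
r = 1/64 + 1/4 = 0.265625.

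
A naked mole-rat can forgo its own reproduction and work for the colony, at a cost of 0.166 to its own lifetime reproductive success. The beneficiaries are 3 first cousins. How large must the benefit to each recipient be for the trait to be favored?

r to a first cousin = 0.125 (first cousins share one grandparent pair — two paths of length 4: r = 2·(1/2)^4 = 1/8).
Hamilton's rule with n recipients of equal r: n·r·B > C, so B > C/(n·r) = 0.166/(3·0.125) = 0.4427.

0.4427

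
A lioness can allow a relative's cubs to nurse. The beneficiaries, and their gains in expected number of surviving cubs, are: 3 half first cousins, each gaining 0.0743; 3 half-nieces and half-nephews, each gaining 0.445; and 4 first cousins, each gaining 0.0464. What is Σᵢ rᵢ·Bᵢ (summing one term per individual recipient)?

r to a half first cousin = 0.0625 (half first cousins share one grandparent — one path of length 4: r = (1/2)^4 = 1/16).
r to a half-niece or half-nephew = 0.125 (half-aunt/uncle↔niece/nephew: one path of length 3: r = (1/2)^3 = 1/8).
r to a first cousin = 1/8 (first cousins share one grandparent pair — two paths of length 4: r = 2·(1/2)^4 = 1/8).
Summing one r·B term per recipient: 3·0.0625·0.0743 + 3·0.125·0.445 + 4·0.125·0.0464 = 0.20400625.

0.20400625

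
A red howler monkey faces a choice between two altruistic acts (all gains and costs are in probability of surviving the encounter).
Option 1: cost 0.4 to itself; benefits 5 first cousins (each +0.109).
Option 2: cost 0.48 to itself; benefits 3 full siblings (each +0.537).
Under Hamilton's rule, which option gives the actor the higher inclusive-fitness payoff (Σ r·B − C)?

Option 1: r to a first cousin = 0.125.
Option 1: Σ r·B − C = (5·0.125·0.109) − 0.4 = -0.331875.
Option 2: r to a full sibling = 0.5.
Option 2: Σ r·B − C = (3·0.5·0.537) − 0.48 = 0.3255.
Option 2 has the higher net inclusive-fitness payoff.

Option 2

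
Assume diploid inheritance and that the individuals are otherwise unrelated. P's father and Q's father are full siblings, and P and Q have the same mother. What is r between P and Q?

0.375

With two independent routes of shared ancestry, r is the sum of the two contributions.
P and Q are related in two ways: first cousins through their fathers (r = 1/8) and half-sibs through their shared mother (r = 1/4).
r = 1/8 + 1/4 = 3/8 = 0.375.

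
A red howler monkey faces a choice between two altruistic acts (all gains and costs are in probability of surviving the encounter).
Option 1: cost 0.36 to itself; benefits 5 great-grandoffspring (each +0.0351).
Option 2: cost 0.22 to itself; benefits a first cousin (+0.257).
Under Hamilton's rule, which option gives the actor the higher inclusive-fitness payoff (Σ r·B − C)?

Option 2

Option 1: r to a great-grandoffspring = 0.125.
Option 1: Σ r·B − C = (5·0.125·0.0351) − 0.36 = -0.3380625.
Option 2: r to a first cousin = 0.125.
Option 2: Σ r·B − C = (1·0.125·0.257) − 0.22 = -0.187875.
Option 2 has the higher net inclusive-fitness payoff.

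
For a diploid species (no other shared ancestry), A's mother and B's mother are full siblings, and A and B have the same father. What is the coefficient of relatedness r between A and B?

With two independent routes of shared ancestry, r is the sum of the two contributions.
A and B are related in two ways: first cousins through their mothers (r = 1/8) and half-sibs through their shared father (r = 1/4).
r = 1/8 + 1/4 = 0.375.

0.375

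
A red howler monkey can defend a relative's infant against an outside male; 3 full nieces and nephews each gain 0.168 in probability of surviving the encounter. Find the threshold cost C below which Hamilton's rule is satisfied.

0.126

r to a full niece or nephew = 1/4 (full aunt/uncle↔niece/nephew: two paths of length 3 through the shared grandparent pair: r = 2·(1/2)^3 = 1/4).
Hamilton's rule: n·r·B > C, so the trait is favored while C < n·r·B = 3·0.25·0.168 = 0.126.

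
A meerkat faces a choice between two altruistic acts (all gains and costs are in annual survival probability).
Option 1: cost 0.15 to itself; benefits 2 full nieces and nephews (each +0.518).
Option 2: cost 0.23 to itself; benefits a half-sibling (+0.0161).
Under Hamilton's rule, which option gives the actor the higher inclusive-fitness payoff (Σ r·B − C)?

Option 1: r to a full niece or nephew = 0.25.
Option 1: Σ r·B − C = (2·0.25·0.518) − 0.15 = 0.109.
Option 2: r to a half-sibling = 0.25.
Option 2: Σ r·B − C = (1·0.25·0.0161) − 0.23 = -0.225975.
Option 1 has the higher net inclusive-fitness payoff.

Option 1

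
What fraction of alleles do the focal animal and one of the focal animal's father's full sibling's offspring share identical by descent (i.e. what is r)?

Each parent–offspring link contributes a factor of 1/2, and independent paths through distinct common ancestors add.
First cousins share one grandparent pair — two paths of length 4: r = 2·(1/2)^4 = 1/8.

0.125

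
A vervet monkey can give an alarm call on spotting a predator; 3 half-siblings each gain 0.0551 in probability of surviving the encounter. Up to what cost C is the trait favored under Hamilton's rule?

r to a half-sibling = 1/4 (half-sibs share one parent — one path of length 2: r = (1/2)^2 = 1/4).
Hamilton's rule: n·r·B > C, so the trait is favored while C < n·r·B = 3·0.25·0.0551 = 0.041325.

0.041325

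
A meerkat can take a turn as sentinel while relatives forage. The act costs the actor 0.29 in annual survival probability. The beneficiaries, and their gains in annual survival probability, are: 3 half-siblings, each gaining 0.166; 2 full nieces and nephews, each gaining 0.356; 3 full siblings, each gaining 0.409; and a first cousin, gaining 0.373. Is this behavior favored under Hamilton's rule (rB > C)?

Hamilton's rule: the trait is favored when the sum of r·B over every recipient exceeds the actor's cost C.
r to a half-sibling = 1/4 (half-sibs share one parent — one path of length 2: r = (1/2)^2 = 1/4).
r to a full niece or nephew = 0.25 (full aunt/uncle↔niece/nephew: two paths of length 3 through the shared grandparent pair: r = 2·(1/2)^3 = 1/4).
r to a full sibling = 1/2 (full sibs share both parents — two paths of length 2: r = 2·(1/2)^2 = 1/2).
r to a first cousin = 1/8 (first cousins share one grandparent pair — two paths of length 4: r = 2·(1/2)^4 = 1/8).
Summing one r·B term per recipient: 3·0.25·0.166 + 2·0.25·0.356 + 3·0.5·0.409 + 1·0.125·0.373 = 0.962625.
0.962625 > 0.29: the indirect benefit exceeds the cost.

Yes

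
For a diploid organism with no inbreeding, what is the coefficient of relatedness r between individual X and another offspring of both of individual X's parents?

Each parent–offspring link contributes a factor of 1/2, and independent paths through distinct common ancestors add.
Full sibs share both parents — two paths of length 2: r = 2·(1/2)^2 = 1/2.

0.5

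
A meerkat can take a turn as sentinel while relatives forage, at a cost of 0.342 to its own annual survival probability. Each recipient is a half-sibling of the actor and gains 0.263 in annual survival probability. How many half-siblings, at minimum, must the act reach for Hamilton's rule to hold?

r to a half-sibling = 0.25 (half-sibs share one parent — one path of length 2: r = (1/2)^2 = 1/4).
Hamilton's rule: n·r·B > C  ⇒  n > C/(r·B) = 0.342/(0.25·0.263) = 5.202.
The smallest integer exceeding 5.202 is 6.

6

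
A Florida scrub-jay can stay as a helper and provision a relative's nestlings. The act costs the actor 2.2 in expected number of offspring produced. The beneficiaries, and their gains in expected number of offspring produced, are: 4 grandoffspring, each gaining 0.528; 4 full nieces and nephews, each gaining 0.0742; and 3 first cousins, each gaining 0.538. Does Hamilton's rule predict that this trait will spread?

No

Hamilton's rule: the trait is favored when the sum of r·B over every recipient exceeds the actor's cost C.
r to a grandoffspring = 1/4 (two parent–offspring links: r = (1/2)^2 = 1/4).
r to a full niece or nephew = 0.25 (full aunt/uncle↔niece/nephew: two paths of length 3 through the shared grandparent pair: r = 2·(1/2)^3 = 1/4).
r to a first cousin = 0.125 (first cousins share one grandparent pair — two paths of length 4: r = 2·(1/2)^4 = 1/8).
Summing one r·B term per recipient: 4·0.25·0.528 + 4·0.25·0.0742 + 3·0.125·0.538 = 0.80395.
0.80395 < 2.2: the indirect benefit is less than the cost.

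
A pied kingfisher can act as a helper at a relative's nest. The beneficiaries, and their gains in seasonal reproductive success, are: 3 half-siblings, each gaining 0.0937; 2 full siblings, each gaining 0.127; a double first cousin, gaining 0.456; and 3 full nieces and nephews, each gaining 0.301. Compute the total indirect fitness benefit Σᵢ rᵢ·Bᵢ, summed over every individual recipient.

r to a half-sibling = 1/4 (half-sibs share one parent — one path of length 2: r = (1/2)^2 = 1/4).
r to a full sibling = 1/2 (full sibs share both parents — two paths of length 2: r = 2·(1/2)^2 = 1/2).
r to a double first cousin = 0.25 (double first cousins share both grandparent pairs — four paths of length 4: r = 4·(1/2)^4 = 1/4).
r to a full niece or nephew = 1/4 (full aunt/uncle↔niece/nephew: two paths of length 3 through the shared grandparent pair: r = 2·(1/2)^3 = 1/4).
Summing one r·B term per recipient: 3·0.25·0.0937 + 2·0.5·0.127 + 1·0.25·0.456 + 3·0.25·0.301 = 0.537025.

0.537025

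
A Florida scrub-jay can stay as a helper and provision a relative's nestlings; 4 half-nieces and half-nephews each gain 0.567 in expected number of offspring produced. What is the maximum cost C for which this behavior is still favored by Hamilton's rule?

r to a half-niece or half-nephew = 1/8 (half-aunt/uncle↔niece/nephew: one path of length 3: r = (1/2)^3 = 1/8).
Hamilton's rule: n·r·B > C, so the trait is favored while C < n·r·B = 4·0.125·0.567 = 0.2835.

0.2835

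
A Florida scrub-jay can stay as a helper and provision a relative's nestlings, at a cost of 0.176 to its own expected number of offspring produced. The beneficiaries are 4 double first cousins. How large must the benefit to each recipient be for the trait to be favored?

0.176

r to a double first cousin = 1/4 (double first cousins share both grandparent pairs — four paths of length 4: r = 4·(1/2)^4 = 1/4).
Hamilton's rule with n recipients of equal r: n·r·B > C, so B > C/(n·r) = 0.176/(4·0.25) = 0.176.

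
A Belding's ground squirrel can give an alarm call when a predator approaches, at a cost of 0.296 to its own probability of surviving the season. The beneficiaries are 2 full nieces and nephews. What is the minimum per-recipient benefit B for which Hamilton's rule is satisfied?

r to a full niece or nephew = 0.25 (full aunt/uncle↔niece/nephew: two paths of length 3 through the shared grandparent pair: r = 2·(1/2)^3 = 1/4).
Hamilton's rule with n recipients of equal r: n·r·B > C, so B > C/(n·r) = 0.296/(2·0.25) = 0.592.

0.592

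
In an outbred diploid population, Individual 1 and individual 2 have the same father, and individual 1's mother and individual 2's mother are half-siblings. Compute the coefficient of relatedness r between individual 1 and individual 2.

Independent pedigree routes through distinct common ancestors add.
Individual 1 and individual 2 are related in two ways: half-sibs through their shared father (r = 1/4) and half first cousins through their mothers (r = 1/16).
r = 1/4 + 1/16 = 5/16 = 0.3125.

0.3125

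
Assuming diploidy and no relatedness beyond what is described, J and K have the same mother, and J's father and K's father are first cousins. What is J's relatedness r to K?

With two independent routes of shared ancestry, r is the sum of the two contributions.
J and K are related in two ways: half-sibs through their shared mother (r = 1/4) and second cousins through their fathers (r = 1/32).
r = 1/4 + 1/32 = 9/32 = 0.28125.

0.28125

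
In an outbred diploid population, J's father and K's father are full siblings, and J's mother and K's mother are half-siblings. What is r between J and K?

Wright's path rule: contributions from independent ancestry routes add.
J and K are related in two ways: first cousins through their fathers (r = 1/8) and half first cousins through their mothers (r = 1/16).
r = 1/8 + 1/16 = 3/16 = 0.1875.

0.1875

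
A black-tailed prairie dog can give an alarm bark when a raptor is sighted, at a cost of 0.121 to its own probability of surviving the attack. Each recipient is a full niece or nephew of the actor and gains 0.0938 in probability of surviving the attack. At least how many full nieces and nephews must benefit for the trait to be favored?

6

r to a full niece or nephew = 0.25 (full aunt/uncle↔niece/nephew: two paths of length 3 through the shared grandparent pair: r = 2·(1/2)^3 = 1/4).
Hamilton's rule: n·r·B > C  ⇒  n > C/(r·B) = 0.121/(0.25·0.0938) = 5.16.
The smallest integer exceeding 5.16 is 6.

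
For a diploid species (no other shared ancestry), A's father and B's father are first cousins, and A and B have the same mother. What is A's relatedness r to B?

0.28125

Wright's path rule: contributions from independent ancestry routes add.
A and B are related in two ways: second cousins through their fathers (r = 1/32) and half-sibs through their shared mother (r = 1/4).
r = 1/32 + 1/4 = 0.28125.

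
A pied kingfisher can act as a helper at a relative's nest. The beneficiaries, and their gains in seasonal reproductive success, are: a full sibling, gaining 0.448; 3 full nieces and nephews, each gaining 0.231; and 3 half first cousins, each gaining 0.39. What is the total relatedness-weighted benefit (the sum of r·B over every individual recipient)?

r to a full sibling = 1/2 (full sibs share both parents — two paths of length 2: r = 2·(1/2)^2 = 1/2).
r to a full niece or nephew = 0.25 (full aunt/uncle↔niece/nephew: two paths of length 3 through the shared grandparent pair: r = 2·(1/2)^3 = 1/4).
r to a half first cousin = 0.0625 (half first cousins share one grandparent — one path of length 4: r = (1/2)^4 = 1/16).
Summing one r·B term per recipient: 1·0.5·0.448 + 3·0.25·0.231 + 3·0.0625·0.39 = 0.470375.

0.470375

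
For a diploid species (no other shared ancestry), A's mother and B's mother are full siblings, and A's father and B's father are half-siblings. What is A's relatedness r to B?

With two independent routes of shared ancestry, r is the sum of the two contributions.
A and B are related in two ways: first cousins through their mothers (r = 1/8) and half first cousins through their fathers (r = 1/16).
r = 1/8 + 1/16 = 0.1875.

0.1875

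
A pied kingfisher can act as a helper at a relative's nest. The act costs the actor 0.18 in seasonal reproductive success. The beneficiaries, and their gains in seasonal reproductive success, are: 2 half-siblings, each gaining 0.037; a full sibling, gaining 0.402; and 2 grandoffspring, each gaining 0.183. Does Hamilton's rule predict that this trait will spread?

Hamilton's rule: the trait is favored when the sum of r·B over every recipient exceeds the actor's cost C.
r to a half-sibling = 0.25 (half-sibs share one parent — one path of length 2: r = (1/2)^2 = 1/4).
r to a full sibling = 0.5 (full sibs share both parents — two paths of length 2: r = 2·(1/2)^2 = 1/2).
r to a grandoffspring = 0.25 (two parent–offspring links: r = (1/2)^2 = 1/4).
Summing one r·B term per recipient: 2·0.25·0.037 + 1·0.5·0.402 + 2·0.25·0.183 = 0.311.
0.311 > 0.18: the indirect benefit exceeds the cost.

Yes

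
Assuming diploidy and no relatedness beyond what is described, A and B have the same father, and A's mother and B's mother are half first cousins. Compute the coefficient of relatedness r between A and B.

Wright's path rule: contributions from independent ancestry routes add.
A and B are related in two ways: half-sibs through their shared father (r = 1/4) and half second cousins through their mothers (r = 1/64).
r = 1/4 + 1/64 = 0.265625.

0.265625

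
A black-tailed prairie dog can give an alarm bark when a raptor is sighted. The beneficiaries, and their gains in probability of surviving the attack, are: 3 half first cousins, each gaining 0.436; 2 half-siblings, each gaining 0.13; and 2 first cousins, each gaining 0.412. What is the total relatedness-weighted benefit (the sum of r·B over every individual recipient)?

r to a half first cousin = 1/16 (half first cousins share one grandparent — one path of length 4: r = (1/2)^4 = 1/16).
r to a half-sibling = 0.25 (half-sibs share one parent — one path of length 2: r = (1/2)^2 = 1/4).
r to a first cousin = 1/8 (first cousins share one grandparent pair — two paths of length 4: r = 2·(1/2)^4 = 1/8).
Summing one r·B term per recipient: 3·0.0625·0.436 + 2·0.25·0.13 + 2·0.125·0.412 = 0.24975.

0.24975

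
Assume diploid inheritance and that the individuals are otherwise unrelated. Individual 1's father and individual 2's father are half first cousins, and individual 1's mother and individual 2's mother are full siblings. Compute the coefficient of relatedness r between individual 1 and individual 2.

Wright's path rule: contributions from independent ancestry routes add.
Individual 1 and individual 2 are related in two ways: half second cousins through their fathers (r = 1/64) and first cousins through their mothers (r = 1/8).
r = 1/64 + 1/8 = 0.140625.

0.140625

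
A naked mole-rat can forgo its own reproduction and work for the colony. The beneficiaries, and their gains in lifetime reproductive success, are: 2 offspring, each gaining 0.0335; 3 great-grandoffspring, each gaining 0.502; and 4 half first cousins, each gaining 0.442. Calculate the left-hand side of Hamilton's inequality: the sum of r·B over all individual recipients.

r to an offspring = 0.5 (one parent–offspring link: r = (1/2)^1 = 1/2).
r to a great-grandoffspring = 0.125 (three parent–offspring links: r = (1/2)^3 = 1/8).
r to a half first cousin = 1/16 (half first cousins share one grandparent — one path of length 4: r = (1/2)^4 = 1/16).
Summing one r·B term per recipient: 2·0.5·0.0335 + 3·0.125·0.502 + 4·0.0625·0.442 = 0.33225.

0.33225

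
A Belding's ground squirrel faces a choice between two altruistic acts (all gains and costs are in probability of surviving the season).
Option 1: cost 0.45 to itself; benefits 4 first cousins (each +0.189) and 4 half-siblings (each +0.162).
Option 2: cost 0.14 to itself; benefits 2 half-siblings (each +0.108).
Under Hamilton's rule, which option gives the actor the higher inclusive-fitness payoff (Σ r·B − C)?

Option 2

Option 1: r to a first cousin = 0.125.
Option 1: r to a half-sibling = 0.25.
Option 1: Σ r·B − C = (4·0.125·0.189 + 4·0.25·0.162) − 0.45 = -0.1935.
Option 2: r to a half-sibling = 0.25.
Option 2: Σ r·B − C = (2·0.25·0.108) − 0.14 = -0.086.
Option 2 has the higher net inclusive-fitness payoff.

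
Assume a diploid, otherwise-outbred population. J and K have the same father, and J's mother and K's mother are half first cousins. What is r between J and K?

Relatedness sums over independent paths through distinct common ancestors.
J and K are related in two ways: half-sibs through their shared father (r = 1/4) and half second cousins through their mothers (r = 1/64).
r = 1/4 + 1/64 = 0.265625.

0.265625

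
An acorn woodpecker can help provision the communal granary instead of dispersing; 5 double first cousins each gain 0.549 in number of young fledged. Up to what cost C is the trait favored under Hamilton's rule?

r to a double first cousin = 0.25 (double first cousins share both grandparent pairs — four paths of length 4: r = 4·(1/2)^4 = 1/4).
Hamilton's rule: n·r·B > C, so the trait is favored while C < n·r·B = 5·0.25·0.549 = 0.68625.

0.68625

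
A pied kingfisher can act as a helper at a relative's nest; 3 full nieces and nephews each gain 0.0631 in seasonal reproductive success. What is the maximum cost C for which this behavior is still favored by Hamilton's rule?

0.047325

r to a full niece or nephew = 0.25 (full aunt/uncle↔niece/nephew: two paths of length 3 through the shared grandparent pair: r = 2·(1/2)^3 = 1/4).
Hamilton's rule: n·r·B > C, so the trait is favored while C < n·r·B = 3·0.25·0.0631 = 0.047325.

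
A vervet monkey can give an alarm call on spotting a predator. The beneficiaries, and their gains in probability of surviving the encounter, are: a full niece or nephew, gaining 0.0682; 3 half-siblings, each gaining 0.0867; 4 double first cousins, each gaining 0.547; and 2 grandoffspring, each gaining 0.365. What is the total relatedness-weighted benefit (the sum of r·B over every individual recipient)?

r to a full niece or nephew = 1/4 (full aunt/uncle↔niece/nephew: two paths of length 3 through the shared grandparent pair: r = 2·(1/2)^3 = 1/4).
r to a half-sibling = 0.25 (half-sibs share one parent — one path of length 2: r = (1/2)^2 = 1/4).
r to a double first cousin = 0.25 (double first cousins share both grandparent pairs — four paths of length 4: r = 4·(1/2)^4 = 1/4).
r to a grandoffspring = 1/4 (two parent–offspring links: r = (1/2)^2 = 1/4).
Summing one r·B term per recipient: 1·0.25·0.0682 + 3·0.25·0.0867 + 4·0.25·0.547 + 2·0.25·0.365 = 0.811575.

0.811575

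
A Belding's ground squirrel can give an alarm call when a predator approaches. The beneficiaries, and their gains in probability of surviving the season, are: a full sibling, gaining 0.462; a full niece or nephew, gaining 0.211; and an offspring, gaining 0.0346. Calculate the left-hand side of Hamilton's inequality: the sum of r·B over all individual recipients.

r to a full sibling = 0.5 (full sibs share both parents — two paths of length 2: r = 2·(1/2)^2 = 1/2).
r to a full niece or nephew = 1/4 (full aunt/uncle↔niece/nephew: two paths of length 3 through the shared grandparent pair: r = 2·(1/2)^3 = 1/4).
r to an offspring = 1/2 (one parent–offspring link: r = (1/2)^1 = 1/2).
Summing one r·B term per recipient: 1·0.5·0.462 + 1·0.25·0.211 + 1·0.5·0.0346 = 0.30105.

0.30105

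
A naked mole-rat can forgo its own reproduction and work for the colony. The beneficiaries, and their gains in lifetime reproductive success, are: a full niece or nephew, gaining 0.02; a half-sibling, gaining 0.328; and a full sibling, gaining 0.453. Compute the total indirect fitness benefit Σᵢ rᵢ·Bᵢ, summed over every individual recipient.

r to a full niece or nephew = 0.25 (full aunt/uncle↔niece/nephew: two paths of length 3 through the shared grandparent pair: r = 2·(1/2)^3 = 1/4).
r to a half-sibling = 1/4 (half-sibs share one parent — one path of length 2: r = (1/2)^2 = 1/4).
r to a full sibling = 1/2 (full sibs share both parents — two paths of length 2: r = 2·(1/2)^2 = 1/2).
Summing one r·B term per recipient: 1·0.25·0.02 + 1·0.25·0.328 + 1·0.5·0.453 = 0.3135.

0.3135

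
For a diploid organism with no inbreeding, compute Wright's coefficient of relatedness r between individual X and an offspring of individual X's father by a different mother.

Each parent–offspring link contributes a factor of 1/2, and independent paths through distinct common ancestors add.
Half-sibs share one parent — one path of length 2: r = (1/2)^2 = 1/4.

0.25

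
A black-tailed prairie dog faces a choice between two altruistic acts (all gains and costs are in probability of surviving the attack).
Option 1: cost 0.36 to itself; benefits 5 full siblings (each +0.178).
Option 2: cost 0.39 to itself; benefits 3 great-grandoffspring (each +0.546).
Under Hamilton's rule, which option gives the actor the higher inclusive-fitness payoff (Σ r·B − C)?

Option 1: r to a full sibling = 0.5.
Option 1: Σ r·B − C = (5·0.5·0.178) − 0.36 = 0.085.
Option 2: r to a great-grandoffspring = 0.125.
Option 2: Σ r·B − C = (3·0.125·0.546) − 0.39 = -0.18525.
Option 1 has the higher net inclusive-fitness payoff.

Option 1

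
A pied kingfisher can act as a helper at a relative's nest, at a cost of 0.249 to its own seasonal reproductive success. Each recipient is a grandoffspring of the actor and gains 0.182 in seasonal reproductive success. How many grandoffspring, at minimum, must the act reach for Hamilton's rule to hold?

r to a grandoffspring = 0.25 (two parent–offspring links: r = (1/2)^2 = 1/4).
Hamilton's rule: n·r·B > C  ⇒  n > C/(r·B) = 0.249/(0.25·0.182) = 5.473.
The smallest integer exceeding 5.473 is 6.

6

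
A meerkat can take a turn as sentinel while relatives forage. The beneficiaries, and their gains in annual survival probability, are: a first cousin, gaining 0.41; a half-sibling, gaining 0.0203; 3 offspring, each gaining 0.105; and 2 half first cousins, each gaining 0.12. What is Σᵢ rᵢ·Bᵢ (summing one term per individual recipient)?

r to a first cousin = 1/8 (first cousins share one grandparent pair — two paths of length 4: r = 2·(1/2)^4 = 1/8).
r to a half-sibling = 1/4 (half-sibs share one parent — one path of length 2: r = (1/2)^2 = 1/4).
r to an offspring = 1/2 (one parent–offspring link: r = (1/2)^1 = 1/2).
r to a half first cousin = 0.0625 (half first cousins share one grandparent — one path of length 4: r = (1/2)^4 = 1/16).
Summing one r·B term per recipient: 1·0.125·0.41 + 1·0.25·0.0203 + 3·0.5·0.105 + 2·0.0625·0.12 = 0.228825.

0.228825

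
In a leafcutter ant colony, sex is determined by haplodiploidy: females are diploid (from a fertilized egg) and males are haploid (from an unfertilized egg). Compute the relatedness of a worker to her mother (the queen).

0.5

One meiotic link between diploid queen and diploid daughter: r = 1/2.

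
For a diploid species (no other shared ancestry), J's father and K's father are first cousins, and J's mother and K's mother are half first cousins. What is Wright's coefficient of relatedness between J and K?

Independent pedigree routes through distinct common ancestors add.
J and K are related in two ways: second cousins through their fathers (r = 1/32) and half second cousins through their mothers (r = 1/64).
r = 1/32 + 1/64 = 0.046875.

0.046875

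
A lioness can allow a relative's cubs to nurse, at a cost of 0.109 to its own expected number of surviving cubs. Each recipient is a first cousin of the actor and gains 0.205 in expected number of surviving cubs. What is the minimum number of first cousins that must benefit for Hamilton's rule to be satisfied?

r to a first cousin = 1/8 (first cousins share one grandparent pair — two paths of length 4: r = 2·(1/2)^4 = 1/8).
Hamilton's rule: n·r·B > C  ⇒  n > C/(r·B) = 0.109/(0.125·0.205) = 4.254.
The smallest integer exceeding 4.254 is 5.

5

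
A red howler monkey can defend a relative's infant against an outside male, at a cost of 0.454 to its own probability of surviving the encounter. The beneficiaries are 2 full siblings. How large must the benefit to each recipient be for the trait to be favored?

r to a full sibling = 1/2 (full sibs share both parents — two paths of length 2: r = 2·(1/2)^2 = 1/2).
Hamilton's rule with n recipients of equal r: n·r·B > C, so B > C/(n·r) = 0.454/(2·0.5) = 0.454.

0.454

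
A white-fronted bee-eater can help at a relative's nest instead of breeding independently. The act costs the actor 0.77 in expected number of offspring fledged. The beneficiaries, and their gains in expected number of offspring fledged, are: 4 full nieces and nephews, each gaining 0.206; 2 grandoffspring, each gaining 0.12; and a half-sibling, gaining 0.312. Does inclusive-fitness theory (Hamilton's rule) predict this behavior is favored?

No

Hamilton's rule: the trait is favored when the sum of r·B over every recipient exceeds the actor's cost C.
r to a full niece or nephew = 0.25 (full aunt/uncle↔niece/nephew: two paths of length 3 through the shared grandparent pair: r = 2·(1/2)^3 = 1/4).
r to a grandoffspring = 1/4 (two parent–offspring links: r = (1/2)^2 = 1/4).
r to a half-sibling = 0.25 (half-sibs share one parent — one path of length 2: r = (1/2)^2 = 1/4).
Summing one r·B term per recipient: 4·0.25·0.206 + 2·0.25·0.12 + 1·0.25·0.312 = 0.344.
0.344 < 0.77: the indirect benefit is less than the cost.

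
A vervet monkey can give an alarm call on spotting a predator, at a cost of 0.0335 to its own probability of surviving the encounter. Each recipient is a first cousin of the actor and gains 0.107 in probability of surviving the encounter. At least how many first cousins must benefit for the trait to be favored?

3

r to a first cousin = 1/8 (first cousins share one grandparent pair — two paths of length 4: r = 2·(1/2)^4 = 1/8).
Hamilton's rule: n·r·B > C  ⇒  n > C/(r·B) = 0.0335/(0.125·0.107) = 2.505.
The smallest integer exceeding 2.505 is 3.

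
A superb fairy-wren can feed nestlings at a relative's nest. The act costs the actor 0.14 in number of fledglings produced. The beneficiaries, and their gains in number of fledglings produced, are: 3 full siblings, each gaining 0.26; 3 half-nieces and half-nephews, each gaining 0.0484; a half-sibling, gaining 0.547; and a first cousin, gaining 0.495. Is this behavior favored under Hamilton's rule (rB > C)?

Yes

Hamilton's rule: the trait is favored when the sum of r·B over every recipient exceeds the actor's cost C.
r to a full sibling = 1/2 (full sibs share both parents — two paths of length 2: r = 2·(1/2)^2 = 1/2).
r to a half-niece or half-nephew = 0.125 (half-aunt/uncle↔niece/nephew: one path of length 3: r = (1/2)^3 = 1/8).
r to a half-sibling = 0.25 (half-sibs share one parent — one path of length 2: r = (1/2)^2 = 1/4).
r to a first cousin = 1/8 (first cousins share one grandparent pair — two paths of length 4: r = 2·(1/2)^4 = 1/8).
Summing one r·B term per recipient: 3·0.5·0.26 + 3·0.125·0.0484 + 1·0.25·0.547 + 1·0.125·0.495 = 0.606775.
0.606775 > 0.14: the indirect benefit exceeds the cost.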